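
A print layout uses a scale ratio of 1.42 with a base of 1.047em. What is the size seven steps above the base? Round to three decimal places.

12.189em

1.047 × 1.42⁷ = 1.047 × 11.64175 ≈ 12.189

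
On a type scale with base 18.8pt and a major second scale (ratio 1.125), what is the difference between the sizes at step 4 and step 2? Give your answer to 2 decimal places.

Step 2: 18.8 × 1.125² = 23.7937pt
Step 4: 18.8 × 1.125⁴ = 30.1140pt
Difference: 30.1140 − 23.7937 = 6.3203pt

6.32pt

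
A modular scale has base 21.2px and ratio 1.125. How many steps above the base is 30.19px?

1.125ⁿ = 30.19 / 21.2 = 1.4241
n = ln(1.4241) / ln(1.125) = 0.3535 / 0.1178 ≈ 3.00

3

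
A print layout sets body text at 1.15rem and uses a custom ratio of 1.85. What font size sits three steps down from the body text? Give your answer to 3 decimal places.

0.182rem

1.15 ÷ 1.85³ = 1.15 ÷ 6.33163 ≈ 0.182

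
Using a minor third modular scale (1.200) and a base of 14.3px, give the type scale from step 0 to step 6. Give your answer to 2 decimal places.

Step 0: 14.3px
Step 1: 14.3 × 1.200 = 17.16
Step 2: 14.3 × 1.200² = 20.59
Step 3: 14.3 × 1.200³ = 24.71
Step 4: 14.3 × 1.200⁴ = 29.65
Step 5: 14.3 × 1.200⁵ = 35.58
Step 6: 14.3 × 1.200⁶ = 42.70

14.30px, 17.16px, 20.59px, 24.71px, 29.65px, 35.58px, 42.70px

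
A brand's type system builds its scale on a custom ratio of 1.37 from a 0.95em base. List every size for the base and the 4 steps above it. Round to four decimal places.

Step 0: 0.95em
Step 1: 0.95 × 1.37 = 1.3015
Step 2: 0.95 × 1.37² = 1.7831
Step 3: 0.95 × 1.37³ = 2.4428
Step 4: 0.95 × 1.37⁴ = 3.3466

0.9500em, 1.3015em, 1.7831em, 2.4428em, 3.3466em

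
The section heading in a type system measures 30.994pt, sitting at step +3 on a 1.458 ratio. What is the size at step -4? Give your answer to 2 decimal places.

2.21pt

30.994 ÷ 1.458⁷ = 30.994 ÷ 14.00563 ≈ 2.213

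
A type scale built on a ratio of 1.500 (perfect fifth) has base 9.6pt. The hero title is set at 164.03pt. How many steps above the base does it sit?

7

1.500ⁿ = 164.03 / 9.6 = 17.0865
n = ln(17.0865) / ln(1.500) = 2.8383 / 0.4055 ≈ 7.00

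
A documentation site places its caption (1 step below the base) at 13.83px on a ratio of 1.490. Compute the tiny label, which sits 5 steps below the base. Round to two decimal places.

13.83 ÷ 1.490⁴ = 13.83 ÷ 4.92884 ≈ 2.806

2.81px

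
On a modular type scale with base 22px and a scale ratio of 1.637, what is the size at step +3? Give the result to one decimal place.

Every step multiplies by the scale ratio.
22.0 × 1.637³ = 22.0 × 4.38678 ≈ 96.51

96.5px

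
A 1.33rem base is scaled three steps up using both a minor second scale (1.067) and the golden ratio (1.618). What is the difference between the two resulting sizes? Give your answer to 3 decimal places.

Minor second: 1.33 × 1.067³ = 1.61564rem
Golden ratio: 1.33 × 1.618³ = 5.63362rem
Difference: 5.63362 − 1.61564 = 4.01798rem

4.018rem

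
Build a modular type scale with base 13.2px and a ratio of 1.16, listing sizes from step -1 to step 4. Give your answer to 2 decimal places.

Step -1: 13.2 ÷ 1.16 = 11.38
Step 0: 13.2px
Step 1: 13.2 × 1.16 = 15.31
Step 2: 13.2 × 1.16² = 17.76
Step 3: 13.2 × 1.16³ = 20.60
Step 4: 13.2 × 1.16⁴ = 23.90

11.38px, 13.20px, 15.31px, 17.76px, 20.60px, 23.90px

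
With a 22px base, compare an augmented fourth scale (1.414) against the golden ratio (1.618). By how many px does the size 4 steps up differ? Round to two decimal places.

62.83px

Augmented fourth: 22.0 × 1.414⁴ = 87.9469px
Golden ratio: 22.0 × 1.618⁴ = 150.7776px
Difference: 150.7776 − 87.9469 = 62.8307px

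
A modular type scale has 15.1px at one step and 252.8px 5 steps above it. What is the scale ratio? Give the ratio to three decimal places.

1.757

r⁵ = 252.8 / 15.1, so r = (252.8/15.1)^(1/5).
r = 16.7417^(1/5) ≈ 1.7570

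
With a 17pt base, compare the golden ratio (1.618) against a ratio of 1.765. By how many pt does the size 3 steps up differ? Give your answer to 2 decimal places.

Golden ratio: 17.0 × 1.618³ = 72.0086pt
At 1.765: 17.0 × 1.765³ = 93.4723pt
Difference: 93.4723 − 72.0086 = 21.4637pt

21.46pt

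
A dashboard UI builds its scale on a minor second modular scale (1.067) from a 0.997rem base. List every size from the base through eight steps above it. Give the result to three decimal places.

0.997rem, 1.064rem, 1.135rem, 1.211rem, 1.292rem, 1.379rem, 1.471rem, 1.570rem, 1.675rem

Step 0: 0.997rem
Step 1: 0.997 × 1.067 = 1.064
Step 2: 0.997 × 1.067² = 1.135
Step 3: 0.997 × 1.067³ = 1.211
Step 4: 0.997 × 1.067⁴ = 1.292
Step 5: 0.997 × 1.067⁵ = 1.379
Step 6: 0.997 × 1.067⁶ = 1.471
Step 7: 0.997 × 1.067⁷ = 1.570
Step 8: 0.997 × 1.067⁸ = 1.675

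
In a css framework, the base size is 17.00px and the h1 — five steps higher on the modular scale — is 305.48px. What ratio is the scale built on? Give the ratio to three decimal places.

The ratio satisfies 17.00 × r⁵ = 305.48, so r = (305.48 / 17.00)^(1/5).
r = 17.9694^(1/5) ≈ 1.7820

1.782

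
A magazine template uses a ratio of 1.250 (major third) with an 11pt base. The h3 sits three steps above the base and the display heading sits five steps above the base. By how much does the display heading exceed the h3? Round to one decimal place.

12.1pt

Step 3: 11.0 × 1.250³ = 21.484pt
Step 5: 11.0 × 1.250⁵ = 33.569pt
Difference: 33.569 − 21.484 = 12.085pt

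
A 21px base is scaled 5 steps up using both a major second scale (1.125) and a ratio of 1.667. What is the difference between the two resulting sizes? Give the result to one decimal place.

Major second: 21.0 × 1.125⁵ = 37.843px
At 1.667: 21.0 × 1.667⁵ = 270.332px
Difference: 270.332 − 37.843 = 232.489px

232.5px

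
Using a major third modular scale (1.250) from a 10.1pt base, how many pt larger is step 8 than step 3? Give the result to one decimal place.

40.5pt

Step 3: 10.1 × 1.250³ = 19.727pt
Step 8: 10.1 × 1.250⁸ = 60.201pt
Difference: 60.201 − 19.727 = 40.474pt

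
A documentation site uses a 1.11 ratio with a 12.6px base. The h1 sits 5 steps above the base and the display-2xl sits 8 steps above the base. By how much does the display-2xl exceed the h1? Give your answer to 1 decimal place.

Step 5: 12.6 × 1.11⁵ = 21.232px
Step 8: 12.6 × 1.11⁸ = 29.037px
Difference: 29.037 − 21.232 = 7.805px

7.8px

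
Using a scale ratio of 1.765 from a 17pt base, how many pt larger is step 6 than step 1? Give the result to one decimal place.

483.9pt

Step 1: 17.0 × 1.765 = 30.005pt
Step 6: 17.0 × 1.765⁶ = 513.946pt
Difference: 513.946 − 30.005 = 483.941pt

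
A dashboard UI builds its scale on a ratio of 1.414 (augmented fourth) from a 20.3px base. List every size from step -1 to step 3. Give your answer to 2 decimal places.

14.36px, 20.30px, 28.70px, 40.59px, 57.39px

Step -1: 20.3 ÷ 1.414 = 14.36
Step 0: 20.3px
Step 1: 20.3 × 1.414 = 28.70
Step 2: 20.3 × 1.414² = 40.59
Step 3: 20.3 × 1.414³ = 57.39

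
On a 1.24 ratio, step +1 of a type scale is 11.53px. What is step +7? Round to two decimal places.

41.91px

The gap is 7 − (1) = 6 steps, so the factor is 1.24^6.
11.53 × 1.24⁶ = 11.53 × 3.63522 ≈ 41.914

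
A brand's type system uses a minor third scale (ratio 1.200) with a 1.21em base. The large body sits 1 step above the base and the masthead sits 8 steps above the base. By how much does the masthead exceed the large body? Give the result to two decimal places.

3.75em

Step 1: 1.21 × 1.200 = 1.4520em
Step 8: 1.21 × 1.200⁸ = 5.2028em
Difference: 5.2028 − 1.4520 = 3.7508em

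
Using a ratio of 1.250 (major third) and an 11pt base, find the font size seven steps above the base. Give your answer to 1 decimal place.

11.0 × 1.250⁷ = 11.0 × 4.76837 ≈ 52.45

52.5pt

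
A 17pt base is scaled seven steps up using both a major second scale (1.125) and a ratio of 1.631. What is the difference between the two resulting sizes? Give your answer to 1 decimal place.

483.2pt

Major second: 17.0 × 1.125⁷ = 38.772pt
At 1.631: 17.0 × 1.631⁷ = 521.947pt
Difference: 521.947 − 38.772 = 483.175pt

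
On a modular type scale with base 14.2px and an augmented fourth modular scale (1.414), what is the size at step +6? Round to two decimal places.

14.2 × 1.414⁶ = 14.2 × 7.99275 ≈ 113.50

113.50px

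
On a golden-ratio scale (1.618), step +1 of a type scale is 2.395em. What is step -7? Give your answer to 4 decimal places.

The gap is -7 − (1) = -8 steps, so the factor is 1.618^-8.
2.395 ÷ 1.618⁸ = 2.395 ÷ 46.97082 ≈ 0.0510

0.0510em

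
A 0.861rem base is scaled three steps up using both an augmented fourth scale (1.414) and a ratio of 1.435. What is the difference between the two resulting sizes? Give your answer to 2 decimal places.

Augmented fourth: 0.861 × 1.414³ = 2.4342rem
At 1.435: 0.861 × 1.435³ = 2.5442rem
Difference: 2.5442 − 2.4342 = 0.1100rem

0.11rem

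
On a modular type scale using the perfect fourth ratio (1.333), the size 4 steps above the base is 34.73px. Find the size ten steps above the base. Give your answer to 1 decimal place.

194.8px

Moving from step +4 to step +10 is 6 steps up, so multiply by r⁶.
34.73 × 1.333⁶ = 34.73 × 5.61023 ≈ 194.843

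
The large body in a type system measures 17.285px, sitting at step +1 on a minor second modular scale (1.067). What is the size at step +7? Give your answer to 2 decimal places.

25.51px

The gap is 7 − (1) = 6 steps, so the factor is 1.067^6.
17.285 × 1.067⁶ = 17.285 × 1.47566 ≈ 25.507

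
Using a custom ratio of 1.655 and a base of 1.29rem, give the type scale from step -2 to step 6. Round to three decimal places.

0.471rem, 0.779rem, 1.290rem, 2.135rem, 3.533rem, 5.848rem, 9.678rem, 16.017rem, 26.508rem

Step -2: 1.29 ÷ 1.655² = 0.471
Step -1: 1.29 ÷ 1.655 = 0.779
Step 0: 1.29rem
Step 1: 1.29 × 1.655 = 2.135
Step 2: 1.29 × 1.655² = 3.533
Step 3: 1.29 × 1.655³ = 5.848
Step 4: 1.29 × 1.655⁴ = 9.678
Step 5: 1.29 × 1.655⁵ = 16.017
Step 6: 1.29 × 1.655⁶ = 26.508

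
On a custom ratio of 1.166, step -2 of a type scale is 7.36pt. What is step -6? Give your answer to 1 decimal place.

4.0pt

7.36 ÷ 1.166⁴ = 7.36 ÷ 1.84839 ≈ 3.982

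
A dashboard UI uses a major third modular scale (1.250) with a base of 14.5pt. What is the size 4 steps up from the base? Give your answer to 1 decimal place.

14.5 × 1.250⁴ = 14.5 × 2.44141 ≈ 35.40

35.4pt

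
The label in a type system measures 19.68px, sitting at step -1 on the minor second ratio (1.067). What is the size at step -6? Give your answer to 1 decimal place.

14.2px

The gap is -6 − (-1) = -5 steps, so the factor is 1.067^-5.
19.68 ÷ 1.067⁵ = 19.68 ÷ 1.38300 ≈ 14.230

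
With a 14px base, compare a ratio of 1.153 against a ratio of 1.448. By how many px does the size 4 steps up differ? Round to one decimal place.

At 1.153: 14.0 × 1.153⁴ = 24.743px
At 1.448: 14.0 × 1.448⁴ = 61.546px
Difference: 61.546 − 24.743 = 36.803px

36.8px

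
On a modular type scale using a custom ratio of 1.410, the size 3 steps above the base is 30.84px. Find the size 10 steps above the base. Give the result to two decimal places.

341.70px

The gap is 10 − (3) = 7 steps, so the factor is 1.410^7.
30.84 × 1.410⁷ = 30.84 × 11.07985 ≈ 341.703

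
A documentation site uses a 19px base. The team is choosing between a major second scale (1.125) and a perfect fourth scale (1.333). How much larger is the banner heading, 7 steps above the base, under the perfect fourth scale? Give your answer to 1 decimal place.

98.8px

Major second: 19.0 × 1.125⁷ = 43.333px
Perfect fourth: 19.0 × 1.333⁷ = 142.090px
Difference: 142.090 − 43.333 = 98.757px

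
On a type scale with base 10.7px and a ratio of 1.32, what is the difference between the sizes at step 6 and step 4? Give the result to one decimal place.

Step 4: 10.7 × 1.32⁴ = 32.485px
Step 6: 10.7 × 1.32⁶ = 56.601px
Difference: 56.601 − 32.485 = 24.116px

24.1px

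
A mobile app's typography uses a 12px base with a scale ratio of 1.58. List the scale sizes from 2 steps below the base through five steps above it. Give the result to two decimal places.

Step -2: 12.0 ÷ 1.58² = 4.81
Step -1: 12.0 ÷ 1.58 = 7.59
Step 0: 12px
Step 1: 12.0 × 1.58 = 18.96
Step 2: 12.0 × 1.58² = 29.96
Step 3: 12.0 × 1.58³ = 47.33
Step 4: 12.0 × 1.58⁴ = 74.78
Step 5: 12.0 × 1.58⁵ = 118.16

4.81px, 7.59px, 12.00px, 18.96px, 29.96px, 47.33px, 74.78px, 118.16px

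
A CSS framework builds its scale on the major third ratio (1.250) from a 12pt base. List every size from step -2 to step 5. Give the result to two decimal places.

7.68pt, 9.60pt, 12.00pt, 15.00pt, 18.75pt, 23.44pt, 29.30pt, 36.62pt

Step -2: 12.0 ÷ 1.250² = 7.68
Step -1: 12.0 ÷ 1.250 = 9.60
Step 0: 12pt
Step 1: 12.0 × 1.250 = 15.00
Step 2: 12.0 × 1.250² = 18.75
Step 3: 12.0 × 1.250³ = 23.44
Step 4: 12.0 × 1.250⁴ = 29.30
Step 5: 12.0 × 1.250⁵ = 36.62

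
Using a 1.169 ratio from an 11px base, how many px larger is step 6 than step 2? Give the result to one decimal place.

Step 2: 11.0 × 1.169² = 15.032px
Step 6: 11.0 × 1.169⁶ = 28.072px
Difference: 28.072 − 15.032 = 13.040px

13.0px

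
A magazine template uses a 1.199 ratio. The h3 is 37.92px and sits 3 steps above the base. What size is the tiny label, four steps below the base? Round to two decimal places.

10.64px

37.92 ÷ 1.199⁷ = 37.92 ÷ 3.56233 ≈ 10.645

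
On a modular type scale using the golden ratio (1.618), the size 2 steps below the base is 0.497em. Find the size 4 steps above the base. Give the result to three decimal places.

The gap is 4 − (-2) = 6 steps, so the factor is 1.618^6.
0.497 × 1.618⁶ = 0.497 × 17.94201 ≈ 8.917

8.917em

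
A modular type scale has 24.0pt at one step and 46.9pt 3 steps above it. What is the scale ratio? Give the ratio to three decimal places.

The ratio satisfies 24.0 × r³ = 46.9, so r = (46.9 / 24.0)^(1/3).
r = 1.9542^(1/3) ≈ 1.2502

1.250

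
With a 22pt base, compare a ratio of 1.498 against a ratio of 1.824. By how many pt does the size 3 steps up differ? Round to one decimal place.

At 1.498: 22.0 × 1.498³ = 73.953pt
At 1.824: 22.0 × 1.824³ = 133.505pt
Difference: 133.505 − 73.953 = 59.552pt

59.6pt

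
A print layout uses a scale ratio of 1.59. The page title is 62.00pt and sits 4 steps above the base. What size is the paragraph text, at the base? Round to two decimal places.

9.70pt

The gap is 0 − (4) = -4 steps, so the factor is 1.59^-4.
62.00 ÷ 1.59⁴ = 62.00 ÷ 6.39129 ≈ 9.701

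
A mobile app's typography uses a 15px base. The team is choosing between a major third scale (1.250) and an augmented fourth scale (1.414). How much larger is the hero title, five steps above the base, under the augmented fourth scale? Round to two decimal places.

39.01px

Major third: 15.0 × 1.250⁵ = 45.7764px
Augmented fourth: 15.0 × 1.414⁵ = 84.7888px
Difference: 84.7888 − 45.7764 = 39.0124px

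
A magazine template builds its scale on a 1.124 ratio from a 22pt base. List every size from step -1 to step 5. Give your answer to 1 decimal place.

Step -1: 22.0 ÷ 1.124 = 19.6
Step 0: 22pt
Step 1: 22.0 × 1.124 = 24.7
Step 2: 22.0 × 1.124² = 27.8
Step 3: 22.0 × 1.124³ = 31.2
Step 4: 22.0 × 1.124⁴ = 35.1
Step 5: 22.0 × 1.124⁵ = 39.5

19.6pt, 22.0pt, 24.7pt, 27.8pt, 31.2pt, 35.1pt, 39.5pt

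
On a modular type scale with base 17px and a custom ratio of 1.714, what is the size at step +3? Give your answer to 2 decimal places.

A modular type scale is a geometric sequence: sizeₙ = base × rⁿ.
17.0 × 1.714³ = 17.0 × 5.03538 ≈ 85.60

85.60px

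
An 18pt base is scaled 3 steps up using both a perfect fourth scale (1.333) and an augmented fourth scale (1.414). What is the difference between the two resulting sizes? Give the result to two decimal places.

Perfect fourth: 18.0 × 1.333³ = 42.6347pt
Augmented fourth: 18.0 × 1.414³ = 50.8886pt
Difference: 50.8886 − 42.6347 = 8.2539pt

8.25pt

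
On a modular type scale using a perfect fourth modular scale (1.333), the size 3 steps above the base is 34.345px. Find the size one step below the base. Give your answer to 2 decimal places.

10.88px

34.345 ÷ 1.333⁴ = 34.345 ÷ 3.15733 ≈ 10.878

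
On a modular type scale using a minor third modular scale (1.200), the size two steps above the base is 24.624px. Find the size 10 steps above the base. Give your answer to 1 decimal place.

Moving from step +2 to step +10 is 8 steps up, so multiply by r⁸.
24.624 × 1.200⁸ = 24.624 × 4.29982 ≈ 105.879

105.9px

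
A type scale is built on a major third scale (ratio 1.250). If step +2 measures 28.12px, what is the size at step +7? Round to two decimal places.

28.12 × 1.250⁵ = 28.12 × 3.05176 ≈ 85.815

85.82px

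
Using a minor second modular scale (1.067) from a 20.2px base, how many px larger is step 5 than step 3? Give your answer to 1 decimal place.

3.4px

Step 3: 20.2 × 1.067³ = 24.538px
Step 5: 20.2 × 1.067⁵ = 27.937px
Difference: 27.937 − 24.538 = 3.399px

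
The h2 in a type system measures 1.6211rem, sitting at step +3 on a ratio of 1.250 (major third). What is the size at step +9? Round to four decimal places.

Moving from step +3 to step +9 is 6 steps up, so multiply by r⁶.
1.6211 × 1.250⁶ = 1.6211 × 3.81470 ≈ 6.1840

6.1840rem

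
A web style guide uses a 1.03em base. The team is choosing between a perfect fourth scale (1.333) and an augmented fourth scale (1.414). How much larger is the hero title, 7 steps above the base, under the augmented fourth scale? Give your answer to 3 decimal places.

3.938em

Perfect fourth: 1.03 × 1.333⁷ = 7.70279em
Augmented fourth: 1.03 × 1.414⁷ = 11.64081em
Difference: 11.64081 − 7.70279 = 3.93802em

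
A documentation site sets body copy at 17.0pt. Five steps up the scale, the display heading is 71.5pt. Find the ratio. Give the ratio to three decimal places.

The ratio satisfies 17.0 × r⁵ = 71.5, so r = (71.5 / 17.0)^(1/5).
r = 4.2059^(1/5) ≈ 1.3328

1.333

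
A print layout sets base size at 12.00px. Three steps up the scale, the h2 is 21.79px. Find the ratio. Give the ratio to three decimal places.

1.220

r³ = 21.79 / 12.00, so r = (21.79/12.00)^(1/3).
r = 1.8158^(1/3) ≈ 1.2200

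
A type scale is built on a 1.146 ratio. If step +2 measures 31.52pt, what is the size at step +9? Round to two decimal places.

Moving from step +2 to step +9 is 7 steps up, so multiply by r⁷.
31.52 × 1.146⁷ = 31.52 × 2.59593 ≈ 81.824

81.82pt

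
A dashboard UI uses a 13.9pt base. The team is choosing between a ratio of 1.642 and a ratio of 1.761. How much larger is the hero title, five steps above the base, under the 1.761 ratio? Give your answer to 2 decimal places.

69.49pt

At 1.642: 13.9 × 1.642⁵ = 165.9131pt
At 1.761: 13.9 × 1.761⁵ = 235.4028pt
Difference: 235.4028 − 165.9131 = 69.4897pt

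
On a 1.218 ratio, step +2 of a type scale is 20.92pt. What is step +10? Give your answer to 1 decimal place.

101.3pt

20.92 × 1.218⁸ = 20.92 × 4.84371 ≈ 101.330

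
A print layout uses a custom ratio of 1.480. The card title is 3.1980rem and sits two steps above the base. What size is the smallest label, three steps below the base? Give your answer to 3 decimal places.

3.1980 ÷ 1.480⁵ = 3.1980 ÷ 7.10082 ≈ 0.450

0.450rem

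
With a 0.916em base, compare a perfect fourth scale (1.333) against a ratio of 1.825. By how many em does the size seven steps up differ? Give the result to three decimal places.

54.914em

Perfect fourth: 0.916 × 1.333⁷ = 6.85025em
At 1.825: 0.916 × 1.825⁷ = 61.76402em
Difference: 61.76402 − 6.85025 = 54.91377em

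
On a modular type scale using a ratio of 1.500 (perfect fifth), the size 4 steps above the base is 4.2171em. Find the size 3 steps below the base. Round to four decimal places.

Moving from step +4 to step -3 is 7 steps down, so divide by r⁷.
4.2171 ÷ 1.500⁷ = 4.2171 ÷ 17.08594 ≈ 0.2468

0.2468em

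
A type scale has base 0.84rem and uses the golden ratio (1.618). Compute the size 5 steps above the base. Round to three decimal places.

Each step on a modular scale multiplies by the ratio, so the size n steps from the base is base × ratioⁿ.
0.84 × 1.618⁵ = 0.84 × 11.08901 ≈ 9.315

9.315rem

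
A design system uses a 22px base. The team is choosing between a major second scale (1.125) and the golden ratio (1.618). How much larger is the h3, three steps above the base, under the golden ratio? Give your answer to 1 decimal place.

61.9px

Major second: 22.0 × 1.125³ = 31.324px
Golden ratio: 22.0 × 1.618³ = 93.188px
Difference: 93.188 − 31.324 = 61.864px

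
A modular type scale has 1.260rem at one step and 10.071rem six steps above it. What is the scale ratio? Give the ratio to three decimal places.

1.414

r⁶ = 10.071 / 1.260, so r = (10.071/1.260)^(1/6).
r = 7.9929^(1/6) ≈ 1.4140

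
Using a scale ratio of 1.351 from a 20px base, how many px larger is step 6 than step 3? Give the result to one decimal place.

Step 3: 20.0 × 1.351³ = 49.317px
Step 6: 20.0 × 1.351⁶ = 121.608px
Difference: 121.608 − 49.317 = 72.291px

72.3px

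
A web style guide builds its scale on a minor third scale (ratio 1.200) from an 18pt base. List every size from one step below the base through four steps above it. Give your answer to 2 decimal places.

Step -1: 18.0 ÷ 1.200 = 15.00
Step 0: 18pt
Step 1: 18.0 × 1.200 = 21.60
Step 2: 18.0 × 1.200² = 25.92
Step 3: 18.0 × 1.200³ = 31.10
Step 4: 18.0 × 1.200⁴ = 37.32

15.00pt, 18.00pt, 21.60pt, 25.92pt, 31.10pt, 37.32pt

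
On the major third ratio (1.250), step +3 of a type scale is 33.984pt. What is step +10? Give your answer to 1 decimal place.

162.0pt

The gap is 10 − (3) = 7 steps, so the factor is 1.250^7.
33.984 × 1.250⁷ = 33.984 × 4.76837 ≈ 162.048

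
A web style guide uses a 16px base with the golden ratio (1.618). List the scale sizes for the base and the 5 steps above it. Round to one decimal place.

Step 0: 16px
Step 1: 16.0 × 1.618 = 25.9
Step 2: 16.0 × 1.618² = 41.9
Step 3: 16.0 × 1.618³ = 67.8
Step 4: 16.0 × 1.618⁴ = 109.7
Step 5: 16.0 × 1.618⁵ = 177.4

16.0px, 25.9px, 41.9px, 67.8px, 109.7px, 177.4px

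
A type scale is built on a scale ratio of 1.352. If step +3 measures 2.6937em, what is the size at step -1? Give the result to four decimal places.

0.8062em

Moving from step +3 to step -1 is 4 steps down, so divide by r⁴.
2.6937 ÷ 1.352⁴ = 2.6937 ÷ 3.34123 ≈ 0.8062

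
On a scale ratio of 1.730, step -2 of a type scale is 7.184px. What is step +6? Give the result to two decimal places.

Moving from step -2 to step +6 is 8 steps up, so multiply by r⁸.
7.184 × 1.730⁸ = 7.184 × 80.23592 ≈ 576.415

576.41px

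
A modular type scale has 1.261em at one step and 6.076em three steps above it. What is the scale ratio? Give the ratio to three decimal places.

r³ = 6.076 / 1.261, so r = (6.076/1.261)^(1/3).
r = 4.8184^(1/3) ≈ 1.6890

1.689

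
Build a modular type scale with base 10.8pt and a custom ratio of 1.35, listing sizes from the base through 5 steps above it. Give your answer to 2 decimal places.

Step 0: 10.8pt
Step 1: 10.8 × 1.35 = 14.58
Step 2: 10.8 × 1.35² = 19.68
Step 3: 10.8 × 1.35³ = 26.57
Step 4: 10.8 × 1.35⁴ = 35.87
Step 5: 10.8 × 1.35⁵ = 48.43

10.80pt, 14.58pt, 19.68pt, 26.57pt, 35.87pt, 48.43pt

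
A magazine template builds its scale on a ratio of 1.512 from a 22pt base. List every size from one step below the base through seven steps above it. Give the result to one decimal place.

Step -1: 22.0 ÷ 1.512 = 14.6
Step 0: 22pt
Step 1: 22.0 × 1.512 = 33.3
Step 2: 22.0 × 1.512² = 50.3
Step 3: 22.0 × 1.512³ = 76.0
Step 4: 22.0 × 1.512⁴ = 115.0
Step 5: 22.0 × 1.512⁵ = 173.9
Step 6: 22.0 × 1.512⁶ = 262.9
Step 7: 22.0 × 1.512⁷ = 397.5

14.6pt, 22.0pt, 33.3pt, 50.3pt, 76.0pt, 115.0pt, 173.9pt, 262.9pt, 397.5pt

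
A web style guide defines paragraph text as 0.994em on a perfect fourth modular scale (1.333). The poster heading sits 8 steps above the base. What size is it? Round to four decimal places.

0.994 × 1.333⁸ = 0.994 × 9.96876 ≈ 9.9089

9.9089em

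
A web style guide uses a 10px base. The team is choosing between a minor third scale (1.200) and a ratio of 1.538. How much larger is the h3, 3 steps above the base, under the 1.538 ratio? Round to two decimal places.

Minor third: 10.0 × 1.200³ = 17.2800px
At 1.538: 10.0 × 1.538³ = 36.3805px
Difference: 36.3805 − 17.2800 = 19.1005px

19.10px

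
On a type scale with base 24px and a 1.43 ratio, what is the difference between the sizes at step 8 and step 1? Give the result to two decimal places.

385.34px

Step 1: 24.0 × 1.43 = 34.3200px
Step 8: 24.0 × 1.43⁸ = 419.6619px
Difference: 419.6619 − 34.3200 = 385.3419px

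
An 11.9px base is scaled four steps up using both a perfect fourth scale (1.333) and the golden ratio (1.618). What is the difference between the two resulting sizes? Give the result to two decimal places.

Perfect fourth: 11.9 × 1.333⁴ = 37.5723px
Golden ratio: 11.9 × 1.618⁴ = 81.5570px
Difference: 81.5570 − 37.5723 = 43.9847px

43.98px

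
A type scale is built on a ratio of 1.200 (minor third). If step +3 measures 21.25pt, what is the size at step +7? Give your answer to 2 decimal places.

21.25 × 1.200⁴ = 21.25 × 2.07360 ≈ 44.064

44.06pt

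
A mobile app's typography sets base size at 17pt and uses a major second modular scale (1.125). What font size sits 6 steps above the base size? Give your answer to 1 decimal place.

Each step on a modular scale multiplies by the ratio, so the size n steps from the base is base × ratioⁿ.
17.0 × 1.125⁶ = 17.0 × 2.02729 ≈ 34.46

34.5pt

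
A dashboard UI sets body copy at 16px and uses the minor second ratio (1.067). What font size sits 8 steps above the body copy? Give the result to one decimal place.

26.9px

16.0 × 1.067⁸ = 16.0 × 1.68002 ≈ 26.88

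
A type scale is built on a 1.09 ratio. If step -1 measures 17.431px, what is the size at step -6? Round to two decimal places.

11.33px

Moving from step -1 to step -6 is 5 steps down, so divide by r⁵.
17.431 ÷ 1.09⁵ = 17.431 ÷ 1.53862 ≈ 11.329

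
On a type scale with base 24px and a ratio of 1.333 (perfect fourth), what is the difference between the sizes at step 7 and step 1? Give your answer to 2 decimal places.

Step 1: 24.0 × 1.333 = 31.9920px
Step 7: 24.0 × 1.333⁷ = 179.4826px
Difference: 179.4826 − 31.9920 = 147.4906px

147.49px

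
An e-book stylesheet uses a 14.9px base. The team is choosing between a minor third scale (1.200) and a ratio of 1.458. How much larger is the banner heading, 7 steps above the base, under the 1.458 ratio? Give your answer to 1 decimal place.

155.3px

Minor third: 14.9 × 1.200⁷ = 53.389px
At 1.458: 14.9 × 1.458⁷ = 208.684px
Difference: 208.684 − 53.389 = 155.295px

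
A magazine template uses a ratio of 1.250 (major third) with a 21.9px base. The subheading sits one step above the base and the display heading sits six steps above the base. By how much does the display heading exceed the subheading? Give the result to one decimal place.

56.2px

Step 1: 21.9 × 1.250 = 27.375px
Step 6: 21.9 × 1.250⁶ = 83.542px
Difference: 83.542 − 27.375 = 56.167px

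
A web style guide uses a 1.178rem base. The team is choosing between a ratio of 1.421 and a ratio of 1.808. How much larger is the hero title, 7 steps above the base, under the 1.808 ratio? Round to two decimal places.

60.61rem

At 1.421: 1.178 × 1.421⁷ = 13.7817rem
At 1.808: 1.178 × 1.808⁷ = 74.3934rem
Difference: 74.3934 − 13.7817 = 60.6117rem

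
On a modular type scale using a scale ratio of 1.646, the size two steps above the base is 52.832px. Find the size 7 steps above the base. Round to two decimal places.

52.832 × 1.646⁵ = 52.832 × 12.08229 ≈ 638.331

638.33px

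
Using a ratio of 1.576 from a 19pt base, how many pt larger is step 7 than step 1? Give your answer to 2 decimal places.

428.88pt

Step 1: 19.0 × 1.576 = 29.9440pt
Step 7: 19.0 × 1.576⁷ = 458.8250pt
Difference: 458.8250 − 29.9440 = 428.8810pt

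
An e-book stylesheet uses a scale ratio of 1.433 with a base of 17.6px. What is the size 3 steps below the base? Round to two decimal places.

5.98px

17.6 ÷ 1.433³ = 17.6 ÷ 2.94265 ≈ 5.98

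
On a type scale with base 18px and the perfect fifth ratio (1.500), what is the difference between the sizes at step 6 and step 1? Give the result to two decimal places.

Step 1: 18.0 × 1.500 = 27.0000px
Step 6: 18.0 × 1.500⁶ = 205.0312px
Difference: 205.0312 − 27.0000 = 178.0312px

178.03px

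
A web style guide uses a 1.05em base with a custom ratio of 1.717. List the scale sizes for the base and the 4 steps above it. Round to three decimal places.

Step 0: 1.05em
Step 1: 1.05 × 1.717 = 1.803
Step 2: 1.05 × 1.717² = 3.095
Step 3: 1.05 × 1.717³ = 5.315
Step 4: 1.05 × 1.717⁴ = 9.126

1.050em, 1.803em, 3.095em, 5.315em, 9.126em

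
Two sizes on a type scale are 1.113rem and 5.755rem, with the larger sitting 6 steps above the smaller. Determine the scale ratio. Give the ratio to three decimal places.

r⁶ = 5.755 / 1.113, so r = (5.755/1.113)^(1/6).
r = 5.1707^(1/6) ≈ 1.3150

1.315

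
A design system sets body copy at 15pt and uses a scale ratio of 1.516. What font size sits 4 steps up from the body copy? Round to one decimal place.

79.2pt

15.0 × 1.516⁴ = 15.0 × 5.28198 ≈ 79.23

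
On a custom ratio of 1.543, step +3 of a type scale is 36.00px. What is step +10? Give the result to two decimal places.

749.66px

36.00 × 1.543⁷ = 36.00 × 20.82387 ≈ 749.659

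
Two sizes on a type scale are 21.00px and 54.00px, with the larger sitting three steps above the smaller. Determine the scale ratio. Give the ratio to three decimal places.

1.370

r³ = 54.00 / 21.00, so r = (54.00/21.00)^(1/3).
r = 2.5714^(1/3) ≈ 1.3700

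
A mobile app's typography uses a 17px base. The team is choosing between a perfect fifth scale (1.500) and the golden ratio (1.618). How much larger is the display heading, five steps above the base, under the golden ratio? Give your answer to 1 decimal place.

Perfect fifth: 17.0 × 1.500⁵ = 129.094px
Golden ratio: 17.0 × 1.618⁵ = 188.513px
Difference: 188.513 − 129.094 = 59.419px

59.4px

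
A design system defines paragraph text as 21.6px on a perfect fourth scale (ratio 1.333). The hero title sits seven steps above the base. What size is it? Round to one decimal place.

21.6 × 1.333⁷ = 21.6 × 7.47844 ≈ 161.53

161.5px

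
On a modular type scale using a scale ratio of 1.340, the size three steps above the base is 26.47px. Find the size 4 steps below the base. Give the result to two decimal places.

3.41px

The gap is -4 − (3) = -7 steps, so the factor is 1.340^-7.
26.47 ÷ 1.340⁷ = 26.47 ÷ 7.75771 ≈ 3.412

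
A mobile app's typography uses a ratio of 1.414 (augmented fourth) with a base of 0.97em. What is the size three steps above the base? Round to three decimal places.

0.97 × 1.414³ = 0.97 × 2.82715 ≈ 2.742

2.742em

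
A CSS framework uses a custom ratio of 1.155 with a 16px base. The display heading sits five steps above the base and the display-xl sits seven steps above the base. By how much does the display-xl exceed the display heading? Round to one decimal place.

Step 5: 16.0 × 1.155⁵ = 32.887px
Step 7: 16.0 × 1.155⁷ = 43.873px
Difference: 43.873 − 32.887 = 10.986px

11.0px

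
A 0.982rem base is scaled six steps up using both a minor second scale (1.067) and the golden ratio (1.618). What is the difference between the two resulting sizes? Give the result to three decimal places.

16.170rem

Minor second: 0.982 × 1.067⁶ = 1.44910rem
Golden ratio: 0.982 × 1.618⁶ = 17.61905rem
Difference: 17.61905 − 1.44910 = 16.16995rem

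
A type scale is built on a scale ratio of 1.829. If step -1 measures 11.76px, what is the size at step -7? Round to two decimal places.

11.76 ÷ 1.829⁶ = 11.76 ÷ 37.43538 ≈ 0.314

0.31px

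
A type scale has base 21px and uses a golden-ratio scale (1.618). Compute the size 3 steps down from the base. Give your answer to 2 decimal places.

Every step multiplies by the scale ratio.
21.0 ÷ 1.618³ = 21.0 ÷ 4.23580 ≈ 4.96

4.96px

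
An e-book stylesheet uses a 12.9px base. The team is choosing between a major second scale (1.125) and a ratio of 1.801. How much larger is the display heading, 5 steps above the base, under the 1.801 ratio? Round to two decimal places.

221.19px

Major second: 12.9 × 1.125⁵ = 23.2462px
At 1.801: 12.9 × 1.801⁵ = 244.4321px
Difference: 244.4321 − 23.2462 = 221.1859px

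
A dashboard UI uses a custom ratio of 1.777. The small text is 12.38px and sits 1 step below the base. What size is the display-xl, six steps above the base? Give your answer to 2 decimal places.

12.38 × 1.777⁷ = 12.38 × 55.95153 ≈ 692.680

692.68px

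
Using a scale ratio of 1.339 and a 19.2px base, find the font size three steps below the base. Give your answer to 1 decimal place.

8.0px

19.2 ÷ 1.339³ = 19.2 ÷ 2.40072 ≈ 8.00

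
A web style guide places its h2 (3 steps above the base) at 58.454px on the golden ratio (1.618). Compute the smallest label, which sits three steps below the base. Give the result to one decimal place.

58.454 ÷ 1.618⁶ = 58.454 ÷ 17.94201 ≈ 3.258

3.3px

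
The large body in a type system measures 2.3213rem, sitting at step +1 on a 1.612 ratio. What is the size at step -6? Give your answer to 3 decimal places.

Moving from step +1 to step -6 is 7 steps down, so divide by r⁷.
2.3213 ÷ 1.612⁷ = 2.3213 ÷ 28.28494 ≈ 0.082

0.082rem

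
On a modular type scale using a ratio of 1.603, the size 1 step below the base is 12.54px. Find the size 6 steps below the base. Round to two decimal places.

12.54 ÷ 1.603⁵ = 12.54 ÷ 10.58443 ≈ 1.185

1.18px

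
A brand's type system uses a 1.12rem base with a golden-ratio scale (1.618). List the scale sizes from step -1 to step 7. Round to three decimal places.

0.692rem, 1.120rem, 1.812rem, 2.932rem, 4.744rem, 7.676rem, 12.420rem, 20.095rem, 32.514rem

Step -1: 1.12 ÷ 1.618 = 0.692
Step 0: 1.12rem
Step 1: 1.12 × 1.618 = 1.812
Step 2: 1.12 × 1.618² = 2.932
Step 3: 1.12 × 1.618³ = 4.744
Step 4: 1.12 × 1.618⁴ = 7.676
Step 5: 1.12 × 1.618⁵ = 12.420
Step 6: 1.12 × 1.618⁶ = 20.095
Step 7: 1.12 × 1.618⁷ = 32.514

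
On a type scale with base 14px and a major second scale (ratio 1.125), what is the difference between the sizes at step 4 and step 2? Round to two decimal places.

Step 2: 14.0 × 1.125² = 17.7188px
Step 4: 14.0 × 1.125⁴ = 22.4253px
Difference: 22.4253 − 17.7188 = 4.7065px

4.71px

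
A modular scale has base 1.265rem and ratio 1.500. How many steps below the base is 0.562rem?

2

1.500ⁿ = 1.265 / 0.562 = 2.2509
n = ln(2.2509) / ln(1.500) = 0.8113 / 0.4055 ≈ 2.00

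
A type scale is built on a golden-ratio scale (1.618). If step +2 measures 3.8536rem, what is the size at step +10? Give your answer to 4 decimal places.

3.8536 × 1.618⁸ = 3.8536 × 46.97082 ≈ 181.0068

181.0068rem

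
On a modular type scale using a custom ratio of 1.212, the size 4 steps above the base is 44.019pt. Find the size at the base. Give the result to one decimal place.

20.4pt

Moving from step +4 to step +0 is 4 steps down, so divide by r⁴.
44.019 ÷ 1.212⁴ = 44.019 ÷ 2.15780 ≈ 20.400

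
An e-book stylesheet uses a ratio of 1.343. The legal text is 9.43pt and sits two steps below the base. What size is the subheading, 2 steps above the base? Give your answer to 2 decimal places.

30.68pt

The gap is 2 − (-2) = 4 steps, so the factor is 1.343^4.
9.43 × 1.343⁴ = 9.43 × 3.25315 ≈ 30.677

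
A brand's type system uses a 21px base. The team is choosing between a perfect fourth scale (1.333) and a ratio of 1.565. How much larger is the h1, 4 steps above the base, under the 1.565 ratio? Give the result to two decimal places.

59.67px

Perfect fourth: 21.0 × 1.333⁴ = 66.3040px
At 1.565: 21.0 × 1.565⁴ = 125.9728px
Difference: 125.9728 − 66.3040 = 59.6688px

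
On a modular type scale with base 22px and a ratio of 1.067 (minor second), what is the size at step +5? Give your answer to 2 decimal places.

30.43px

22.0 × 1.067⁵ = 22.0 × 1.38300 ≈ 30.43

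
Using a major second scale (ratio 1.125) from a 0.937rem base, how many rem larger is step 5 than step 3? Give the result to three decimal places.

0.354rem

Step 3: 0.937 × 1.125³ = 1.33413rem
Step 5: 0.937 × 1.125⁵ = 1.68850rem
Difference: 1.68850 − 1.33413 = 0.35437rem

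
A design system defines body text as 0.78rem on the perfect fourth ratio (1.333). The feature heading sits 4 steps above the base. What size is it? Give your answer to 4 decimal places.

2.4627rem

0.78 × 1.333⁴ = 0.78 × 3.15733 ≈ 2.4627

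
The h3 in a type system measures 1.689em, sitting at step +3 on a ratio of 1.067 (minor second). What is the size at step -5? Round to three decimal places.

1.005em

1.689 ÷ 1.067⁸ = 1.689 ÷ 1.68002 ≈ 1.005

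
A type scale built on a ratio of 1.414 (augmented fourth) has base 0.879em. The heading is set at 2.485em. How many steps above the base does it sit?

3

1.414ⁿ = 2.485 / 0.879 = 2.8271
n = ln(2.8271) / ln(1.414) = 1.0392 / 0.3464 ≈ 3.00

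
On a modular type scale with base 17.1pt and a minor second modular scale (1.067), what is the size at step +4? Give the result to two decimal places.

22.16pt

17.1 × 1.067⁴ = 17.1 × 1.29616 ≈ 22.16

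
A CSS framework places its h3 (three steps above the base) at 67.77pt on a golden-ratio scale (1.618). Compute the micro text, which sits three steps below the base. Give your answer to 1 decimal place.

3.8pt

67.77 ÷ 1.618⁶ = 67.77 ÷ 17.94201 ≈ 3.777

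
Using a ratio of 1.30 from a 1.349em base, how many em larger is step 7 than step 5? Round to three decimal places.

3.456em

Step 5: 1.349 × 1.30⁵ = 5.00874em
Step 7: 1.349 × 1.30⁷ = 8.46477em
Difference: 8.46477 − 5.00874 = 3.45603em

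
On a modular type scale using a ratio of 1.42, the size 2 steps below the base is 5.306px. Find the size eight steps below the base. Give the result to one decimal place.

0.6px

Moving from step -2 to step -8 is 6 steps down, so divide by r⁶.
5.306 ÷ 1.42⁶ = 5.306 ÷ 8.19842 ≈ 0.647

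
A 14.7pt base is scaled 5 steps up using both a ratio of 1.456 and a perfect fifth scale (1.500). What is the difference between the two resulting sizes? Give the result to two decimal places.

At 1.456: 14.7 × 1.456⁵ = 96.1887pt
Perfect fifth: 14.7 × 1.500⁵ = 111.6281pt
Difference: 111.6281 − 96.1887 = 15.4394pt

15.44pt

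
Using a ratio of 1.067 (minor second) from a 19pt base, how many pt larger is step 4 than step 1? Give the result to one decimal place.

Step 1: 19.0 × 1.067 = 20.273pt
Step 4: 19.0 × 1.067⁴ = 24.627pt
Difference: 24.627 − 20.273 = 4.354pt

4.4pt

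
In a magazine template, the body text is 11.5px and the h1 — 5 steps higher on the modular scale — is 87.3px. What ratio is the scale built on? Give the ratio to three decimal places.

1.500

r⁵ = 87.3 / 11.5, so r = (87.3/11.5)^(1/5).
r = 7.5913^(1/5) ≈ 1.4999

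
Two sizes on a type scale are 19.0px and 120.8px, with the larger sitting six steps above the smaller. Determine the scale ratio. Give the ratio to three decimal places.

1.361

The ratio satisfies 19.0 × r⁶ = 120.8, so r = (120.8 / 19.0)^(1/6).
r = 6.3579^(1/6) ≈ 1.3611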